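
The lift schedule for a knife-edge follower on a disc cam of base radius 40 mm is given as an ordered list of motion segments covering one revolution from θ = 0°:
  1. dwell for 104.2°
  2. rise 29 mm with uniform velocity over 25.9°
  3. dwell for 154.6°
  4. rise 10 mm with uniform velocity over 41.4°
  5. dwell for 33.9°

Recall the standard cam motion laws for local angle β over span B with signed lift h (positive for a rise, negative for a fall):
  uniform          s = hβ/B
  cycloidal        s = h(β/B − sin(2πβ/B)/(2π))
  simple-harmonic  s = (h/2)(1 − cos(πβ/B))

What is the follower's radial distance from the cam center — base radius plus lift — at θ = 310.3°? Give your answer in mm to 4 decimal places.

seg 1 [0°–104.2°] dwell: s stays 0.0000
seg 2 [104.2°–130.1°] uniform, h=29: full span → s += 29 → s = 29.0000
seg 3 [130.1°–284.7°] dwell: s stays 29.0000
seg 4 [284.7°–326.1°] uniform, h=10: θ=310.3° here. β=25.6, B=41.4. 10·25.6/41.4 = 6.1836 → s = 35.1836
radial distance = base radius + s = 40 + 35.1836 = 75.1836

75.1836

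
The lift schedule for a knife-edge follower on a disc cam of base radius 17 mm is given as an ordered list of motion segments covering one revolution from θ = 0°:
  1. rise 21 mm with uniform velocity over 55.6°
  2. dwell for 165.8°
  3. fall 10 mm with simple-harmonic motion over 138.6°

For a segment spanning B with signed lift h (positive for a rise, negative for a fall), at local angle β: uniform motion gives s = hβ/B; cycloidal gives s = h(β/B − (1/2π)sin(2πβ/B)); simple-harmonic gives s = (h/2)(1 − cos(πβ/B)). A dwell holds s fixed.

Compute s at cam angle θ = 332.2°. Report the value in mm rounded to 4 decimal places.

seg 1 [0°–55.6°] uniform, h=21: full span → s += 21 → s = 21.0000
seg 2 [55.6°–221.4°] dwell: s stays 21.0000
seg 3 [221.4°–360°] simple-harmonic, h=-10: θ=332.2° here. β=110.8, B=138.6. -10/2·(1 − cos(π·0.7994)) = -9.0397 → s = 11.9603

11.9603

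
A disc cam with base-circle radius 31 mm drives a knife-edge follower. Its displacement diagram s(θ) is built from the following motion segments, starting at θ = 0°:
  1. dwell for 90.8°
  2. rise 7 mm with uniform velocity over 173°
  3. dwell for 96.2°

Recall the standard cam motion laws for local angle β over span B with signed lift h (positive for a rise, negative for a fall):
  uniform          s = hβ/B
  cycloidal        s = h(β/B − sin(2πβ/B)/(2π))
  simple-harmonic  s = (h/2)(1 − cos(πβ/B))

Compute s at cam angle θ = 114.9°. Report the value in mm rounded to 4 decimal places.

seg 1 [0°–90.8°] dwell: s stays 0.0000
seg 2 [90.8°–263.8°] uniform, h=7: θ=114.9° here. β=24.1, B=173. 7·24.1/173 = 0.9751 → s = 0.9751

0.9751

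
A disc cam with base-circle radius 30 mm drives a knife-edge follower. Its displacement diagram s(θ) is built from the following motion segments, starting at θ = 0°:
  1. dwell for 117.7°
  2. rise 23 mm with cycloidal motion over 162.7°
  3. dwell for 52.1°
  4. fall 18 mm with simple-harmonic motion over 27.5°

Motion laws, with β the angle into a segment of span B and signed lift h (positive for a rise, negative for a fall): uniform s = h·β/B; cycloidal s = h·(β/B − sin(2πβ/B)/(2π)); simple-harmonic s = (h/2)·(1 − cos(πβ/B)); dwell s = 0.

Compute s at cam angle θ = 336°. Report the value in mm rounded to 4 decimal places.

seg 1 [0°–117.7°] dwell: s stays 0.0000
seg 2 [117.7°–280.4°] cycloidal, h=23: full span → s += 23 → s = 23.0000
seg 3 [280.4°–332.5°] dwell: s stays 23.0000
seg 4 [332.5°–360°] simple-harmonic, h=-18: θ=336° here. β=3.5, B=27.5. -18/2·(1 − cos(π·0.1273)) = -0.7099 → s = 22.2901

22.2901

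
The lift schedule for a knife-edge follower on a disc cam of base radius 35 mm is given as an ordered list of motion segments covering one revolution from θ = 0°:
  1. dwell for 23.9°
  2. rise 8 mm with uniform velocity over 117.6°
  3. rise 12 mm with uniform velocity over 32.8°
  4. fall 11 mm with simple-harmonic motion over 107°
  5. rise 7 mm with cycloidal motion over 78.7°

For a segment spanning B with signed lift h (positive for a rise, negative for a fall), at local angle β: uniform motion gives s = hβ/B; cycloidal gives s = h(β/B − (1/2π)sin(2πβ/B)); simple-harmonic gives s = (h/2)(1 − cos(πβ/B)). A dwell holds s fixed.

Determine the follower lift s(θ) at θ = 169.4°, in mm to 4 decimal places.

seg 1 [0°–23.9°] dwell: s stays 0.0000
seg 2 [23.9°–141.5°] uniform, h=8: full span → s += 8 → s = 8.0000
seg 3 [141.5°–174.3°] uniform, h=12: θ=169.4° here. β=27.9, B=32.8. 12·27.9/32.8 = 10.2073 → s = 18.2073

18.2073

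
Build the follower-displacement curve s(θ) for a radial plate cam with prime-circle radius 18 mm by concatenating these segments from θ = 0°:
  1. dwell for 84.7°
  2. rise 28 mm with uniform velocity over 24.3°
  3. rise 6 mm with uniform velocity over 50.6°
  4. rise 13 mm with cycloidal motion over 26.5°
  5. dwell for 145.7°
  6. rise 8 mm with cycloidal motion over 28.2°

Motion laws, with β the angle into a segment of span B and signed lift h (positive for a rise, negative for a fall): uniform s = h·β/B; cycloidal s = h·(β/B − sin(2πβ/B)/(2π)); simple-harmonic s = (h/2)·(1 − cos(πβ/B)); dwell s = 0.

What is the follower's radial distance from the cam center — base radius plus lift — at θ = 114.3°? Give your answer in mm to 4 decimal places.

seg 1 [0°–84.7°] dwell: s stays 0.0000
seg 2 [84.7°–109°] uniform, h=28: full span → s += 28 → s = 28.0000
seg 3 [109°–159.6°] uniform, h=6: θ=114.3° here. β=5.3, B=50.6. 6·5.3/50.6 = 0.6285 → s = 28.6285
radial distance = base radius + s = 18 + 28.6285 = 46.6285

46.6285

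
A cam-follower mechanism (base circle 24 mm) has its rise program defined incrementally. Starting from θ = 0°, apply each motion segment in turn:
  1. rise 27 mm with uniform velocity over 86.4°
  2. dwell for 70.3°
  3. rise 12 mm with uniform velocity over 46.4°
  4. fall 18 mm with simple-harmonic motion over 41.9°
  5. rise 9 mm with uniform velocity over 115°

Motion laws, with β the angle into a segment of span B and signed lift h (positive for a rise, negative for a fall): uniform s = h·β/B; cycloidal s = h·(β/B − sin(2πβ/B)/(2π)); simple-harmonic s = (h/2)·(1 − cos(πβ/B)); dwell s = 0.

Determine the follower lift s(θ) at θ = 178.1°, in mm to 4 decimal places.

seg 1 [0°–86.4°] uniform, h=27: full span → s += 27 → s = 27.0000
seg 2 [86.4°–156.7°] dwell: s stays 27.0000
seg 3 [156.7°–203.1°] uniform, h=12: θ=178.1° here. β=21.4, B=46.4. 12·21.4/46.4 = 5.5345 → s = 32.5345

32.5345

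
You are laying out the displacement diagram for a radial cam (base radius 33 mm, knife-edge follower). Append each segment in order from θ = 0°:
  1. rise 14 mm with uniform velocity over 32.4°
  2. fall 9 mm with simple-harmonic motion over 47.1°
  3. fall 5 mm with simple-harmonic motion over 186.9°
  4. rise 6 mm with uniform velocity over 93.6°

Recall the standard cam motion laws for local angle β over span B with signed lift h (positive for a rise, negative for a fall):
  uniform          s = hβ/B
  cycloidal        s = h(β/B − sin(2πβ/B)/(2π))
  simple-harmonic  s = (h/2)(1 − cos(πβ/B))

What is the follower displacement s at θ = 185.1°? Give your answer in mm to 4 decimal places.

seg 1 [0°–32.4°] uniform, h=14: full span → s += 14 → s = 14.0000
seg 2 [32.4°–79.5°] simple-harmonic, h=-9: full span → s += -9 → s = 5.0000
seg 3 [79.5°–266.4°] simple-harmonic, h=-5: θ=185.1° here. β=105.6, B=186.9. -5/2·(1 − cos(π·0.5650)) = -3.0070 → s = 1.9930

1.9930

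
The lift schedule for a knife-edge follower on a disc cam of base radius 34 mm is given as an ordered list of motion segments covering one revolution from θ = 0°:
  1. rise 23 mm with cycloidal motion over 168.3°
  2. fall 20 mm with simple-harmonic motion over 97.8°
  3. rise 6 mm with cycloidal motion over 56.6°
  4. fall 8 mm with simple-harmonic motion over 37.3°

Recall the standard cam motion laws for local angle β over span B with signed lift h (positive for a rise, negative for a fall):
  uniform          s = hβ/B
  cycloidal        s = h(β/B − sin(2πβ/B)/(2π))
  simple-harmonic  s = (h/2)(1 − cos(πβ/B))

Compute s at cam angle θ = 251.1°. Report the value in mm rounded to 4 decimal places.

seg 1 [0°–168.3°] cycloidal, h=23: full span → s += 23 → s = 23.0000
seg 2 [168.3°–266.1°] simple-harmonic, h=-20: θ=251.1° here. β=82.8, B=97.8. -20/2·(1 − cos(π·0.8466)) = -18.8614 → s = 4.1386

4.1386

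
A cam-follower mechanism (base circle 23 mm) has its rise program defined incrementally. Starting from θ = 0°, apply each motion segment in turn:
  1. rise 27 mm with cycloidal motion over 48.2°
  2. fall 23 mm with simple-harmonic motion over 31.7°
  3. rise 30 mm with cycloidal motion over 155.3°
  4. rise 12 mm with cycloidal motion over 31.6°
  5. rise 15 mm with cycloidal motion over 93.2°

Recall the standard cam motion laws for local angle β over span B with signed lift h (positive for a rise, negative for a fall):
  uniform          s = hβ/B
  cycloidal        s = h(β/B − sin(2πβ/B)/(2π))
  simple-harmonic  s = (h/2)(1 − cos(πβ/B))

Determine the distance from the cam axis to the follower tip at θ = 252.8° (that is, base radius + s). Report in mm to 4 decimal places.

seg 1 [0°–48.2°] cycloidal, h=27: full span → s += 27 → s = 27.0000
seg 2 [48.2°–79.9°] simple-harmonic, h=-23: full span → s += -23 → s = 4.0000
seg 3 [79.9°–235.2°] cycloidal, h=30: full span → s += 30 → s = 34.0000
seg 4 [235.2°–266.8°] cycloidal, h=12: θ=252.8° here. β=17.6, B=31.6. 12·(0.5570 − sin(2π·0.5570)/(2π)) = 7.3526 → s = 41.3526
radial distance = base radius + s = 23 + 41.3526 = 64.3526

64.3526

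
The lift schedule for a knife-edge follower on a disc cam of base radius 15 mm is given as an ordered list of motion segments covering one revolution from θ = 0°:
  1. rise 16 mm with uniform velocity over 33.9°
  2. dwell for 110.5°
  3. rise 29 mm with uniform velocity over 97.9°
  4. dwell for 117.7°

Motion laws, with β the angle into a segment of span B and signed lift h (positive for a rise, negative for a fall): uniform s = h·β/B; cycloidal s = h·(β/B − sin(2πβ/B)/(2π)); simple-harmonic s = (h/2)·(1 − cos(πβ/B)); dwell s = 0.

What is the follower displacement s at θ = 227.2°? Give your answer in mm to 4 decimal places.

seg 1 [0°–33.9°] uniform, h=16: full span → s += 16 → s = 16.0000
seg 2 [33.9°–144.4°] dwell: s stays 16.0000
seg 3 [144.4°–242.3°] uniform, h=29: θ=227.2° here. β=82.8, B=97.9. 29·82.8/97.9 = 24.5271 → s = 40.5271

40.5271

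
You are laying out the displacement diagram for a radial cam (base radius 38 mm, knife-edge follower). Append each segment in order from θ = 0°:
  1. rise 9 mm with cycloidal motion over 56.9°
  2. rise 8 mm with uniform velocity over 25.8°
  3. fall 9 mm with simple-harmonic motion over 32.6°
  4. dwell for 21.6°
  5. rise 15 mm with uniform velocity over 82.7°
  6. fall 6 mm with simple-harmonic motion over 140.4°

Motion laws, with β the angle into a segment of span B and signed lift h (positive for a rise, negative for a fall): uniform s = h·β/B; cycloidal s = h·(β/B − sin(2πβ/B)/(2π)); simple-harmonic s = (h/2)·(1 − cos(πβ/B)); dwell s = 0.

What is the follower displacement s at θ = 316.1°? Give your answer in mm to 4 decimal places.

seg 1 [0°–56.9°] cycloidal, h=9: full span → s += 9 → s = 9.0000
seg 2 [56.9°–82.7°] uniform, h=8: full span → s += 8 → s = 17.0000
seg 3 [82.7°–115.3°] simple-harmonic, h=-9: full span → s += -9 → s = 8.0000
seg 4 [115.3°–136.9°] dwell: s stays 8.0000
seg 5 [136.9°–219.6°] uniform, h=15: full span → s += 15 → s = 23.0000
seg 6 [219.6°–360°] simple-harmonic, h=-6: θ=316.1° here. β=96.5, B=140.4. -6/2·(1 − cos(π·0.6873)) = -4.6653 → s = 18.3347

18.3347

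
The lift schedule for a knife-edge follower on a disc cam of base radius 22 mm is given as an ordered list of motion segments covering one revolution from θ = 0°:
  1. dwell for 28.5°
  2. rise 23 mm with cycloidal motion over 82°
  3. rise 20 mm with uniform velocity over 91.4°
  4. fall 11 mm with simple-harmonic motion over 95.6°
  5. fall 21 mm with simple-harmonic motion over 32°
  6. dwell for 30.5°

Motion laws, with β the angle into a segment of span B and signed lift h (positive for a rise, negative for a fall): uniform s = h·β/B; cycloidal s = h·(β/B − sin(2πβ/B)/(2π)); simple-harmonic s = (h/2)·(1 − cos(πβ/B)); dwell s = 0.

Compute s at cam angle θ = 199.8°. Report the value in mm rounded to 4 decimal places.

seg 1 [0°–28.5°] dwell: s stays 0.0000
seg 2 [28.5°–110.5°] cycloidal, h=23: full span → s += 23 → s = 23.0000
seg 3 [110.5°–201.9°] uniform, h=20: θ=199.8° here. β=89.3, B=91.4. 20·89.3/91.4 = 19.5405 → s = 42.5405

42.5405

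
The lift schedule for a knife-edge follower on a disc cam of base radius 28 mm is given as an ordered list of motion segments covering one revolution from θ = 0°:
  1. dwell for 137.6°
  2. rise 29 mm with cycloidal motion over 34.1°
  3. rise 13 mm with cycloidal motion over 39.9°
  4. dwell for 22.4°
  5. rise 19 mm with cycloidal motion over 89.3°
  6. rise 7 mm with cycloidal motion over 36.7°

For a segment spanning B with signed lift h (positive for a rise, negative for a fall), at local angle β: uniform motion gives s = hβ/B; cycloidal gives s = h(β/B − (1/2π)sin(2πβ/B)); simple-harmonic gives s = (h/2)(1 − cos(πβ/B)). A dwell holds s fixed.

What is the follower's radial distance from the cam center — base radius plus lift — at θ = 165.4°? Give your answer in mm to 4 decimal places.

seg 1 [0°–137.6°] dwell: s stays 0.0000
seg 2 [137.6°–171.7°] cycloidal, h=29: θ=165.4° here. β=27.8, B=34.1. 29·(0.8152 − sin(2π·0.8152)/(2π)) = 27.8752 → s = 27.8752
radial distance = base radius + s = 28 + 27.8752 = 55.8752

55.8752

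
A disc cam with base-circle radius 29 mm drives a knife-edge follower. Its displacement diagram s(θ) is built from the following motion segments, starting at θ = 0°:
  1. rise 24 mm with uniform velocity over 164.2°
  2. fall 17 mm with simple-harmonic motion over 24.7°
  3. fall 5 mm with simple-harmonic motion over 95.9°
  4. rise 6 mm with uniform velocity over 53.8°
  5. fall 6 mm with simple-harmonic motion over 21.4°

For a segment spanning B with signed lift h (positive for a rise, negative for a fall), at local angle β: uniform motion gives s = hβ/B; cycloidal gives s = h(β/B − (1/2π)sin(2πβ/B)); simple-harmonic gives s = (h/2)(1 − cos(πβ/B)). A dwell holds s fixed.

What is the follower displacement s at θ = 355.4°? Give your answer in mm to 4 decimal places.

seg 1 [0°–164.2°] uniform, h=24: full span → s += 24 → s = 24.0000
seg 2 [164.2°–188.9°] simple-harmonic, h=-17: full span → s += -17 → s = 7.0000
seg 3 [188.9°–284.8°] simple-harmonic, h=-5: full span → s += -5 → s = 2.0000
seg 4 [284.8°–338.6°] uniform, h=6: full span → s += 6 → s = 8.0000
seg 5 [338.6°–360°] simple-harmonic, h=-6: θ=355.4° here. β=16.8, B=21.4. -6/2·(1 − cos(π·0.7850)) = -5.3416 → s = 2.6584

2.6584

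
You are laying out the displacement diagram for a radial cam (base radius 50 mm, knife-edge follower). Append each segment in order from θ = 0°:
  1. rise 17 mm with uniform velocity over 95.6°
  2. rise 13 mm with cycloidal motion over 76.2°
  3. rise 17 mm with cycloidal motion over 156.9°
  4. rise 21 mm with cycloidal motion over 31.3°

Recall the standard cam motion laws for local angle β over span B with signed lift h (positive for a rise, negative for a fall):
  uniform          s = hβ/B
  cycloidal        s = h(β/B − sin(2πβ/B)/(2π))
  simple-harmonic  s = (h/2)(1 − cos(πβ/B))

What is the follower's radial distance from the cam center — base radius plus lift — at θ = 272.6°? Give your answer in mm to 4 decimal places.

seg 1 [0°–95.6°] uniform, h=17: full span → s += 17 → s = 17.0000
seg 2 [95.6°–171.8°] cycloidal, h=13: full span → s += 13 → s = 30.0000
seg 3 [171.8°–328.7°] cycloidal, h=17: θ=272.6° here. β=100.8, B=156.9. 17·(0.6424 − sin(2π·0.6424)/(2π)) = 13.0326 → s = 43.0326
radial distance = base radius + s = 50 + 43.0326 = 93.0326

93.0326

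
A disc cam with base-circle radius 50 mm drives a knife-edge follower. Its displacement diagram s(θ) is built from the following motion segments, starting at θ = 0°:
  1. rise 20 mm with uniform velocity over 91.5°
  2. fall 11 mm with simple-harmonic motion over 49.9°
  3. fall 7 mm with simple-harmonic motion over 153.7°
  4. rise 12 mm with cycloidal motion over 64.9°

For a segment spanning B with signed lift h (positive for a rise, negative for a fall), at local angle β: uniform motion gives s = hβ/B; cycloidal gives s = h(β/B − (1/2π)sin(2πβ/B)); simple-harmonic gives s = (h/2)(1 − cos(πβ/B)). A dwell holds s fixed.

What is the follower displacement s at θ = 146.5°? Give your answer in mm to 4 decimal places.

seg 1 [0°–91.5°] uniform, h=20: full span → s += 20 → s = 20.0000
seg 2 [91.5°–141.4°] simple-harmonic, h=-11: full span → s += -11 → s = 9.0000
seg 3 [141.4°–295.1°] simple-harmonic, h=-7: θ=146.5° here. β=5.1, B=153.7. -7/2·(1 − cos(π·0.0332)) = -0.0190 → s = 8.9810

8.9810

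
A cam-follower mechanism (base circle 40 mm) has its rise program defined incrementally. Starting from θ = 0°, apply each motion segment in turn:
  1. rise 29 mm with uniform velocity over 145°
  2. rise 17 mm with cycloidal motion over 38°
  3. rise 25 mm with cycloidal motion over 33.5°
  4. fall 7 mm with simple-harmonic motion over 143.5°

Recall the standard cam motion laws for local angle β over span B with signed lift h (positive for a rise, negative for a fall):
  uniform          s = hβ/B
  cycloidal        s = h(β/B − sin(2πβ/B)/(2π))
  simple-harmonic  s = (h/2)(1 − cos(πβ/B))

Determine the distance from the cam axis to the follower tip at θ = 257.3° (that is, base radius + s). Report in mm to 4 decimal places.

seg 1 [0°–145°] uniform, h=29: full span → s += 29 → s = 29.0000
seg 2 [145°–183°] cycloidal, h=17: full span → s += 17 → s = 46.0000
seg 3 [183°–216.5°] cycloidal, h=25: full span → s += 25 → s = 71.0000
seg 4 [216.5°–360°] simple-harmonic, h=-7: θ=257.3° here. β=40.8, B=143.5. -7/2·(1 − cos(π·0.2843)) = -1.3058 → s = 69.6942
radial distance = base radius + s = 40 + 69.6942 = 109.6942

109.6942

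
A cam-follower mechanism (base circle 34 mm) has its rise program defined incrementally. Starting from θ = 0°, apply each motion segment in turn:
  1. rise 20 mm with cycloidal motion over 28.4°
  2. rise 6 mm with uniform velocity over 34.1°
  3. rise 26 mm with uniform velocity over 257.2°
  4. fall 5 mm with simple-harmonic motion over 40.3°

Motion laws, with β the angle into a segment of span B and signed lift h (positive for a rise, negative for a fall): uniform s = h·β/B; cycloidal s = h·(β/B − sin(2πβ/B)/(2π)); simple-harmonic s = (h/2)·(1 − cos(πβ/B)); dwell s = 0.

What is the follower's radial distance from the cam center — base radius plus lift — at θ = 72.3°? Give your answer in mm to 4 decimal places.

seg 1 [0°–28.4°] cycloidal, h=20: full span → s += 20 → s = 20.0000
seg 2 [28.4°–62.5°] uniform, h=6: full span → s += 6 → s = 26.0000
seg 3 [62.5°–319.7°] uniform, h=26: θ=72.3° here. β=9.8, B=257.2. 26·9.8/257.2 = 0.9907 → s = 26.9907
radial distance = base radius + s = 34 + 26.9907 = 60.9907

60.9907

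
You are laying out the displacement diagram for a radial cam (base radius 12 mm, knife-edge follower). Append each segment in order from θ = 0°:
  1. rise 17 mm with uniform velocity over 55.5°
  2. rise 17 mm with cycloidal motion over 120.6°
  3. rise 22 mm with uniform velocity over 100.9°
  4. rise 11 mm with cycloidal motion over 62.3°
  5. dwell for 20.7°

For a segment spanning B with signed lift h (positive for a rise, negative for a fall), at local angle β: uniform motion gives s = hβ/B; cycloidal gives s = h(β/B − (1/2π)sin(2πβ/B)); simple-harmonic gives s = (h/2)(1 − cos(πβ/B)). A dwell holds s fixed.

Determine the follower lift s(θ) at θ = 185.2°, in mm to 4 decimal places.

seg 1 [0°–55.5°] uniform, h=17: full span → s += 17 → s = 17.0000
seg 2 [55.5°–176.1°] cycloidal, h=17: full span → s += 17 → s = 34.0000
seg 3 [176.1°–277°] uniform, h=22: θ=185.2° here. β=9.1, B=100.9. 22·9.1/100.9 = 1.9841 → s = 35.9841

35.9841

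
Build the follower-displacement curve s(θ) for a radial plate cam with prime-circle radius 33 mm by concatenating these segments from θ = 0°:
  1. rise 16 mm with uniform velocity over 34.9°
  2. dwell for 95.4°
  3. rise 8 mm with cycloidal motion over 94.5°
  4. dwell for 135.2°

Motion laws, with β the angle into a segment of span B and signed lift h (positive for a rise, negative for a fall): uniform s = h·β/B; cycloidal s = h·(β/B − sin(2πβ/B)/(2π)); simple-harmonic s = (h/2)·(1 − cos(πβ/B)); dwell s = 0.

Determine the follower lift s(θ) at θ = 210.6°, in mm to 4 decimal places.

seg 1 [0°–34.9°] uniform, h=16: full span → s += 16 → s = 16.0000
seg 2 [34.9°–130.3°] dwell: s stays 16.0000
seg 3 [130.3°–224.8°] cycloidal, h=8: θ=210.6° here. β=80.3, B=94.5. 8·(0.8497 − sin(2π·0.8497)/(2π)) = 7.8292 → s = 23.8292

23.8292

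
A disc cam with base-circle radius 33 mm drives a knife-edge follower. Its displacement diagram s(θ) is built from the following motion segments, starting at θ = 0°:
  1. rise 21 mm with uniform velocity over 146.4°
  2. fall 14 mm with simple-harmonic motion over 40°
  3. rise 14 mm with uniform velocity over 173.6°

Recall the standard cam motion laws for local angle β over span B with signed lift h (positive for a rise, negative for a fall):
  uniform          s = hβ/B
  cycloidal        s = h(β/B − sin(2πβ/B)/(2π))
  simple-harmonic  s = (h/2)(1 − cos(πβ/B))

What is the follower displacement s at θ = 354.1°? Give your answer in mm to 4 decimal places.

seg 1 [0°–146.4°] uniform, h=21: full span → s += 21 → s = 21.0000
seg 2 [146.4°–186.4°] simple-harmonic, h=-14: full span → s += -14 → s = 7.0000
seg 3 [186.4°–360°] uniform, h=14: θ=354.1° here. β=167.7, B=173.6. 14·167.7/173.6 = 13.5242 → s = 20.5242

20.5242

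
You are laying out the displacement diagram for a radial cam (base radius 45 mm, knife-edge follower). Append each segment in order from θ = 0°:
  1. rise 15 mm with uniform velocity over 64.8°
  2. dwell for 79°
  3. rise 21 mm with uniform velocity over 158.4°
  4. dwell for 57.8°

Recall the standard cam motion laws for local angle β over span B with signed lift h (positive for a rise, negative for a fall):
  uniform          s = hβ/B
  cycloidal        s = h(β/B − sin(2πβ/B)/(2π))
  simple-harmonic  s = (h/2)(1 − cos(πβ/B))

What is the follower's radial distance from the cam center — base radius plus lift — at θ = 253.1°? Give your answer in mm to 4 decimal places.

seg 1 [0°–64.8°] uniform, h=15: full span → s += 15 → s = 15.0000
seg 2 [64.8°–143.8°] dwell: s stays 15.0000
seg 3 [143.8°–302.2°] uniform, h=21: θ=253.1° here. β=109.3, B=158.4. 21·109.3/158.4 = 14.4905 → s = 29.4905
radial distance = base radius + s = 45 + 29.4905 = 74.4905

74.4905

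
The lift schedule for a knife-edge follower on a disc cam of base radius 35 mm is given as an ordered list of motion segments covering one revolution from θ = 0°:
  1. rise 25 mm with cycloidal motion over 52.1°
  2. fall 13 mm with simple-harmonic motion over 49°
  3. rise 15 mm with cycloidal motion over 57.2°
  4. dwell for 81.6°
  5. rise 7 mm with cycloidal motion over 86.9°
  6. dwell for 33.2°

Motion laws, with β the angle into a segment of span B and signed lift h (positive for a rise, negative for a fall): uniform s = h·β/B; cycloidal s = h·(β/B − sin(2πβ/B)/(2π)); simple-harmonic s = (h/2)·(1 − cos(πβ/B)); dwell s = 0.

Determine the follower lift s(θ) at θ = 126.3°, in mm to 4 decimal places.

seg 1 [0°–52.1°] cycloidal, h=25: full span → s += 25 → s = 25.0000
seg 2 [52.1°–101.1°] simple-harmonic, h=-13: full span → s += -13 → s = 12.0000
seg 3 [101.1°–158.3°] cycloidal, h=15: θ=126.3° here. β=25.2, B=57.2. 15·(0.4406 − sin(2π·0.4406)/(2π)) = 5.7374 → s = 17.7374

17.7374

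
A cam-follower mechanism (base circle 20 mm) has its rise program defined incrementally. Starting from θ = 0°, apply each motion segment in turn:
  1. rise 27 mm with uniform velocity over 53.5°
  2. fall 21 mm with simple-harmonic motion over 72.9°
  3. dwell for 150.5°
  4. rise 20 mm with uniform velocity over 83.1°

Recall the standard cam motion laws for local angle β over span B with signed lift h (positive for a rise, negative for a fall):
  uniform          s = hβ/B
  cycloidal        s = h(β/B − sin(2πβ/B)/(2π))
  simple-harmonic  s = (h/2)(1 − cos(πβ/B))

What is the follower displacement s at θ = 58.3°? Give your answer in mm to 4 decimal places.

seg 1 [0°–53.5°] uniform, h=27: full span → s += 27 → s = 27.0000
seg 2 [53.5°–126.4°] simple-harmonic, h=-21: θ=58.3° here. β=4.8, B=72.9. -21/2·(1 − cos(π·0.0658)) = -0.2238 → s = 26.7762

26.7762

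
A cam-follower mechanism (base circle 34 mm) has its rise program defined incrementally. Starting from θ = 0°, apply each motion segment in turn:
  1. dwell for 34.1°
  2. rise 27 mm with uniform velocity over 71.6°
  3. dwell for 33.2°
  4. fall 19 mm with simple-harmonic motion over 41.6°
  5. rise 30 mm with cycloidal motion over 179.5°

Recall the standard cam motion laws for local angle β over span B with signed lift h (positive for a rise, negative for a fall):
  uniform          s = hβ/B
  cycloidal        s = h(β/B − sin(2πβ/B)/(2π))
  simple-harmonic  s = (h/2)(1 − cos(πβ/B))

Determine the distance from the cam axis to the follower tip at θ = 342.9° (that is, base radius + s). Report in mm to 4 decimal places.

seg 1 [0°–34.1°] dwell: s stays 0.0000
seg 2 [34.1°–105.7°] uniform, h=27: full span → s += 27 → s = 27.0000
seg 3 [105.7°–138.9°] dwell: s stays 27.0000
seg 4 [138.9°–180.5°] simple-harmonic, h=-19: full span → s += -19 → s = 8.0000
seg 5 [180.5°–360°] cycloidal, h=30: θ=342.9° here. β=162.4, B=179.5. 30·(0.9047 − sin(2π·0.9047)/(2π)) = 29.8324 → s = 37.8324
radial distance = base radius + s = 34 + 37.8324 = 71.8324

71.8324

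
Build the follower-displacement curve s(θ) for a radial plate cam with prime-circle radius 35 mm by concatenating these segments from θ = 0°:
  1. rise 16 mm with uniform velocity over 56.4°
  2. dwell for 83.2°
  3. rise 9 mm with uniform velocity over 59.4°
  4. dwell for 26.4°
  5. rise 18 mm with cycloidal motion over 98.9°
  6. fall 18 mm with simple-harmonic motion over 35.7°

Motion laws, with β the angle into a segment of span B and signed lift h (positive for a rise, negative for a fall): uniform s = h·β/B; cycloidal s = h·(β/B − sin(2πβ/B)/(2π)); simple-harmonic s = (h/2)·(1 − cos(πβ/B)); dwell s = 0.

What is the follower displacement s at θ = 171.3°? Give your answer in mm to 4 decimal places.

seg 1 [0°–56.4°] uniform, h=16: full span → s += 16 → s = 16.0000
seg 2 [56.4°–139.6°] dwell: s stays 16.0000
seg 3 [139.6°–199°] uniform, h=9: θ=171.3° here. β=31.7, B=59.4. 9·31.7/59.4 = 4.8030 → s = 20.8030

20.8030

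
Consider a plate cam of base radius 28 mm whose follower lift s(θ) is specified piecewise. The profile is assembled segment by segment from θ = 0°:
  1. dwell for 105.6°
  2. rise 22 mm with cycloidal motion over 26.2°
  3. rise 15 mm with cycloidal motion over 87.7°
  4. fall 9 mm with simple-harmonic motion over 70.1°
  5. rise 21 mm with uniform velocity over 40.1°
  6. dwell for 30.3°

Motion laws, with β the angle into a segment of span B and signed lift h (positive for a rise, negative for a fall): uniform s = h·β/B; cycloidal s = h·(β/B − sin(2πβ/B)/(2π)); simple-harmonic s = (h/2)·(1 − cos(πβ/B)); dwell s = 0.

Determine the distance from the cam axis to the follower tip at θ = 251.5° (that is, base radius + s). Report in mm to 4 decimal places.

seg 1 [0°–105.6°] dwell: s stays 0.0000
seg 2 [105.6°–131.8°] cycloidal, h=22: full span → s += 22 → s = 22.0000
seg 3 [131.8°–219.5°] cycloidal, h=15: full span → s += 15 → s = 37.0000
seg 4 [219.5°–289.6°] simple-harmonic, h=-9: θ=251.5° here. β=32, B=70.1. -9/2·(1 − cos(π·0.4565)) = -3.8868 → s = 33.1132
radial distance = base radius + s = 28 + 33.1132 = 61.1132

61.1132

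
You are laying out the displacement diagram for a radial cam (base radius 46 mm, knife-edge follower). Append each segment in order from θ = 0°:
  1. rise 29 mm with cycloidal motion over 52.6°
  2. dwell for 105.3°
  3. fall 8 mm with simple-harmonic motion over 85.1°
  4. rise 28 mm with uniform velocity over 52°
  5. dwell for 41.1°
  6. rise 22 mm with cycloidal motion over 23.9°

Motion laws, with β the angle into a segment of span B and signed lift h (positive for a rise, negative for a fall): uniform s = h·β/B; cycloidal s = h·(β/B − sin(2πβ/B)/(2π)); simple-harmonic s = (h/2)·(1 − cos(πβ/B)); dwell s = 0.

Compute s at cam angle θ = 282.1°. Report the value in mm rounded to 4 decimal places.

seg 1 [0°–52.6°] cycloidal, h=29: full span → s += 29 → s = 29.0000
seg 2 [52.6°–157.9°] dwell: s stays 29.0000
seg 3 [157.9°–243°] simple-harmonic, h=-8: full span → s += -8 → s = 21.0000
seg 4 [243°–295°] uniform, h=28: θ=282.1° here. β=39.1, B=52. 28·39.1/52 = 21.0538 → s = 42.0538

42.0538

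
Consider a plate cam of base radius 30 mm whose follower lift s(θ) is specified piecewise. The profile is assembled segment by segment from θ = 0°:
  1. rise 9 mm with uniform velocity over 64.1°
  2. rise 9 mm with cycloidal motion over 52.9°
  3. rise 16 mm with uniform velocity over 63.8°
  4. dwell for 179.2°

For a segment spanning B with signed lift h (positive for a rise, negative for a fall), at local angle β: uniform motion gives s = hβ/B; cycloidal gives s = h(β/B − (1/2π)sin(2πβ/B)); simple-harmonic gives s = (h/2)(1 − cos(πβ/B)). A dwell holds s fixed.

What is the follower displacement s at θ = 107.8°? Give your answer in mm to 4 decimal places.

seg 1 [0°–64.1°] uniform, h=9: full span → s += 9 → s = 9.0000
seg 2 [64.1°–117°] cycloidal, h=9: θ=107.8° here. β=43.7, B=52.9. 9·(0.8261 − sin(2π·0.8261)/(2π)) = 8.7066 → s = 17.7066

17.7066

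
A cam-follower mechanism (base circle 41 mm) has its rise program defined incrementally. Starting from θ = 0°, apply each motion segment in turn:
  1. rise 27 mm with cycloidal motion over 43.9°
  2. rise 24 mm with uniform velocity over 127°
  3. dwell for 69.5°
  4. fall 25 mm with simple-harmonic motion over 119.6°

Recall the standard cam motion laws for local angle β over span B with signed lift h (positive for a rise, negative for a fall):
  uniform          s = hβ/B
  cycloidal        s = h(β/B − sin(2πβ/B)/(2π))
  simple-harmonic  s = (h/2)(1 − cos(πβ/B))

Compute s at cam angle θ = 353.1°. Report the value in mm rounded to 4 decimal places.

seg 1 [0°–43.9°] cycloidal, h=27: full span → s += 27 → s = 27.0000
seg 2 [43.9°–170.9°] uniform, h=24: full span → s += 24 → s = 51.0000
seg 3 [170.9°–240.4°] dwell: s stays 51.0000
seg 4 [240.4°–360°] simple-harmonic, h=-25: θ=353.1° here. β=112.7, B=119.6. -25/2·(1 − cos(π·0.9423)) = -24.7952 → s = 26.2048

26.2048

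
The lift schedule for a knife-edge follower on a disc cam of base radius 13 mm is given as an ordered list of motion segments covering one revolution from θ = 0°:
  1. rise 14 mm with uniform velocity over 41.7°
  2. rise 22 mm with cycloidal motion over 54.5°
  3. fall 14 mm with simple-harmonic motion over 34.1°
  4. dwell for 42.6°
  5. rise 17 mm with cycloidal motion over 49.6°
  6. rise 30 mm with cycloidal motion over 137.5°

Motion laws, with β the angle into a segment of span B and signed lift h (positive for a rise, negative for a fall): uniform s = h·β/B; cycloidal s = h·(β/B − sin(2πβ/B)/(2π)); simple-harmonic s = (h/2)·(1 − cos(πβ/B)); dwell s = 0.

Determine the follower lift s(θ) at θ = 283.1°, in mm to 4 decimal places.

seg 1 [0°–41.7°] uniform, h=14: full span → s += 14 → s = 14.0000
seg 2 [41.7°–96.2°] cycloidal, h=22: full span → s += 22 → s = 36.0000
seg 3 [96.2°–130.3°] simple-harmonic, h=-14: full span → s += -14 → s = 22.0000
seg 4 [130.3°–172.9°] dwell: s stays 22.0000
seg 5 [172.9°–222.5°] cycloidal, h=17: full span → s += 17 → s = 39.0000
seg 6 [222.5°–360°] cycloidal, h=30: θ=283.1° here. β=60.6, B=137.5. 30·(0.4407 − sin(2π·0.4407)/(2π)) = 11.4845 → s = 50.4845

50.4845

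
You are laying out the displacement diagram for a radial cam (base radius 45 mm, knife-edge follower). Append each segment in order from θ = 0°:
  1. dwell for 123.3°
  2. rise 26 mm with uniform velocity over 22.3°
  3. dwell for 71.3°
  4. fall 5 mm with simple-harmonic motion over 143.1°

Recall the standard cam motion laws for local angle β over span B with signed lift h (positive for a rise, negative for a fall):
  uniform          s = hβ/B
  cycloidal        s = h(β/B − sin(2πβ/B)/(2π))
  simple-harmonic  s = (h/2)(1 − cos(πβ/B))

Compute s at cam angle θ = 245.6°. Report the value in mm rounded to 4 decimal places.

seg 1 [0°–123.3°] dwell: s stays 0.0000
seg 2 [123.3°–145.6°] uniform, h=26: full span → s += 26 → s = 26.0000
seg 3 [145.6°–216.9°] dwell: s stays 26.0000
seg 4 [216.9°–360°] simple-harmonic, h=-5: θ=245.6° here. β=28.7, B=143.1. -5/2·(1 − cos(π·0.2006)) = -0.4800 → s = 25.5200

25.5200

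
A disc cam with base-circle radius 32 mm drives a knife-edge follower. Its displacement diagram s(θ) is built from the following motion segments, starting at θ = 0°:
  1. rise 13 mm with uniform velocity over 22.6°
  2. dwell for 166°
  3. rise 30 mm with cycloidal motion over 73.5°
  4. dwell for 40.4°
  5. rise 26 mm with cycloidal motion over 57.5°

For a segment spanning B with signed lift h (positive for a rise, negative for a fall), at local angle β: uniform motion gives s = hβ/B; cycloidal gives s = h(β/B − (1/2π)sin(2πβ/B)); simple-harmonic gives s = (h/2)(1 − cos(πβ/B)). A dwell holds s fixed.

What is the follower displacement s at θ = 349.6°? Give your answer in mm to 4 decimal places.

seg 1 [0°–22.6°] uniform, h=13: full span → s += 13 → s = 13.0000
seg 2 [22.6°–188.6°] dwell: s stays 13.0000
seg 3 [188.6°–262.1°] cycloidal, h=30: full span → s += 30 → s = 43.0000
seg 4 [262.1°–302.5°] dwell: s stays 43.0000
seg 5 [302.5°–360°] cycloidal, h=26: θ=349.6° here. β=47.1, B=57.5. 26·(0.8191 − sin(2π·0.8191)/(2π)) = 25.0512 → s = 68.0512

68.0512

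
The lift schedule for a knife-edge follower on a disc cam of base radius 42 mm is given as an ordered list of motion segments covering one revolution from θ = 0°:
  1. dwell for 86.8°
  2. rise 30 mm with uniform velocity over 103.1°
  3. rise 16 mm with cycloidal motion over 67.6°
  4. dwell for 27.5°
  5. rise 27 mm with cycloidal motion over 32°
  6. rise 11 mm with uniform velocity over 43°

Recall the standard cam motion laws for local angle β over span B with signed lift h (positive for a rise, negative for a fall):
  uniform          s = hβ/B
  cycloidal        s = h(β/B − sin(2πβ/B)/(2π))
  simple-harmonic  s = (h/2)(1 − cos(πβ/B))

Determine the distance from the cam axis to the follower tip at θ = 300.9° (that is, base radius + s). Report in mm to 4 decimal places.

seg 1 [0°–86.8°] dwell: s stays 0.0000
seg 2 [86.8°–189.9°] uniform, h=30: full span → s += 30 → s = 30.0000
seg 3 [189.9°–257.5°] cycloidal, h=16: full span → s += 16 → s = 46.0000
seg 4 [257.5°–285°] dwell: s stays 46.0000
seg 5 [285°–317°] cycloidal, h=27: θ=300.9° here. β=15.9, B=32. 27·(0.4969 − sin(2π·0.4969)/(2π)) = 13.3313 → s = 59.3313
radial distance = base radius + s = 42 + 59.3313 = 101.3313

101.3313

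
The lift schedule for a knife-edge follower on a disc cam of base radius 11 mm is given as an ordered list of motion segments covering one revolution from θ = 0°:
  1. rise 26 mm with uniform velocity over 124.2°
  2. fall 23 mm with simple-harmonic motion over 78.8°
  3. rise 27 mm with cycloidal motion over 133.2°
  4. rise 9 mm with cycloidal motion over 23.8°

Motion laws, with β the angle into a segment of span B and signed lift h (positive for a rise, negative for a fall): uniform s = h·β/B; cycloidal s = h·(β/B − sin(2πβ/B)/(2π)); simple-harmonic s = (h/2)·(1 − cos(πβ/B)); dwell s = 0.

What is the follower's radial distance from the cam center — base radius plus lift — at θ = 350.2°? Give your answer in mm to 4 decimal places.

seg 1 [0°–124.2°] uniform, h=26: full span → s += 26 → s = 26.0000
seg 2 [124.2°–203°] simple-harmonic, h=-23: full span → s += -23 → s = 3.0000
seg 3 [203°–336.2°] cycloidal, h=27: full span → s += 27 → s = 30.0000
seg 4 [336.2°–360°] cycloidal, h=9: θ=350.2° here. β=14, B=23.8. 9·(0.5882 − sin(2π·0.5882)/(2π)) = 6.0482 → s = 36.0482
radial distance = base radius + s = 11 + 36.0482 = 47.0482

47.0482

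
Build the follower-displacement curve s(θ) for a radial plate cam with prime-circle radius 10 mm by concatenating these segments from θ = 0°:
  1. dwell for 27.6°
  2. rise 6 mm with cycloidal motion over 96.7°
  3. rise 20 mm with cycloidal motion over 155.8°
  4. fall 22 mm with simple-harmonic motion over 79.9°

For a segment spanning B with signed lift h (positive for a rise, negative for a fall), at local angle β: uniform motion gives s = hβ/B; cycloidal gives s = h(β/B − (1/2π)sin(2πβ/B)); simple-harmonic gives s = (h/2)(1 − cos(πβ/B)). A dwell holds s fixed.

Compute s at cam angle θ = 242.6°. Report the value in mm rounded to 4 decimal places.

seg 1 [0°–27.6°] dwell: s stays 0.0000
seg 2 [27.6°–124.3°] cycloidal, h=6: full span → s += 6 → s = 6.0000
seg 3 [124.3°–280.1°] cycloidal, h=20: θ=242.6° here. β=118.3, B=155.8. 20·(0.7593 − sin(2π·0.7593)/(2π)) = 18.3638 → s = 24.3638

24.3638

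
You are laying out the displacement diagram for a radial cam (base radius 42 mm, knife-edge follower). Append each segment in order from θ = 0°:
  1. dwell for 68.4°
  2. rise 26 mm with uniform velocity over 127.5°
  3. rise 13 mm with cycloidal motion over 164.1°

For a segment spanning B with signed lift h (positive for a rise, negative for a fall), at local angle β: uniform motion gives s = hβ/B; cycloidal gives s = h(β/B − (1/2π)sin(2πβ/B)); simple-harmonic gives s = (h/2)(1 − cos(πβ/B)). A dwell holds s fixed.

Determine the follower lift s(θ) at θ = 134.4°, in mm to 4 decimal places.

seg 1 [0°–68.4°] dwell: s stays 0.0000
seg 2 [68.4°–195.9°] uniform, h=26: θ=134.4° here. β=66, B=127.5. 26·66/127.5 = 13.4588 → s = 13.4588

13.4588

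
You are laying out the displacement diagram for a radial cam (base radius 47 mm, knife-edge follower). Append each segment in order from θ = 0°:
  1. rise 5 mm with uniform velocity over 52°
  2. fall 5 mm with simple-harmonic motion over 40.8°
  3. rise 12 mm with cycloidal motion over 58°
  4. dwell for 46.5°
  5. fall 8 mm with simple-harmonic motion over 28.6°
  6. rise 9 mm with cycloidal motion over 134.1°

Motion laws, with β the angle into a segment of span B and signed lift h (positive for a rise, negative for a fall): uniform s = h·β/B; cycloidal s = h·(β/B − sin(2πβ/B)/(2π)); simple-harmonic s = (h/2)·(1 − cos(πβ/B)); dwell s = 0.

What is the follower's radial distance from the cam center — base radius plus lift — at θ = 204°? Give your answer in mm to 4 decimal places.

seg 1 [0°–52°] uniform, h=5: full span → s += 5 → s = 5.0000
seg 2 [52°–92.8°] simple-harmonic, h=-5: full span → s += -5 → s = 0.0000
seg 3 [92.8°–150.8°] cycloidal, h=12: full span → s += 12 → s = 12.0000
seg 4 [150.8°–197.3°] dwell: s stays 12.0000
seg 5 [197.3°–225.9°] simple-harmonic, h=-8: θ=204° here. β=6.7, B=28.6. -8/2·(1 − cos(π·0.2343)) = -1.0353 → s = 10.9647
radial distance = base radius + s = 47 + 10.9647 = 57.9647

57.9647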